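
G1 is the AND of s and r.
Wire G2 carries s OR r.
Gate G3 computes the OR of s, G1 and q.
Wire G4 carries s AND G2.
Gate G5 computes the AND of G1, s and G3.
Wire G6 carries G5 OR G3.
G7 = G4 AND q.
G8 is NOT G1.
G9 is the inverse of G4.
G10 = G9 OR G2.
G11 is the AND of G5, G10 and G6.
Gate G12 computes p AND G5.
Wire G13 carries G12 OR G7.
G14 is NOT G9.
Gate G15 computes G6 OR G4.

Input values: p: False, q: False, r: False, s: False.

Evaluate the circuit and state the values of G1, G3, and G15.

G1 = False, G3 = False, G15 = False

G1 = s AND r = False AND False = False
G2 = s OR r = False OR False = False
G3 = s OR G1 OR q = False OR False OR False = False
G4 = s AND G2 = False AND False = False
G5 = G1 AND s AND G3 = False AND False AND False = False
G6 = G5 OR G3 = False OR False = False
G15 = G6 OR G4 = False OR False = False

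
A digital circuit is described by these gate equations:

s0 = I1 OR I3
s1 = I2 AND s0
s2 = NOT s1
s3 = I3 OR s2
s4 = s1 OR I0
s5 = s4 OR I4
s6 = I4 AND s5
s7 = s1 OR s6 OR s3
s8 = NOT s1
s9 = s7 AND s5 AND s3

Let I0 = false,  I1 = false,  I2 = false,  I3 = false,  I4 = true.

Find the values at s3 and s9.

s3 = true; s9 = true

s0 = I1 OR I3 = false OR false = false
s1 = I2 AND s0 = false AND false = false
s2 = NOT s1 = NOT false = true
s3 = I3 OR s2 = false OR true = true
s4 = s1 OR I0 = false OR false = false
s5 = s4 OR I4 = false OR true = true
s6 = I4 AND s5 = true AND true = true
s7 = s1 OR s6 OR s3 = false OR true OR true = true
s9 = s7 AND s5 AND s3 = true AND true AND true = true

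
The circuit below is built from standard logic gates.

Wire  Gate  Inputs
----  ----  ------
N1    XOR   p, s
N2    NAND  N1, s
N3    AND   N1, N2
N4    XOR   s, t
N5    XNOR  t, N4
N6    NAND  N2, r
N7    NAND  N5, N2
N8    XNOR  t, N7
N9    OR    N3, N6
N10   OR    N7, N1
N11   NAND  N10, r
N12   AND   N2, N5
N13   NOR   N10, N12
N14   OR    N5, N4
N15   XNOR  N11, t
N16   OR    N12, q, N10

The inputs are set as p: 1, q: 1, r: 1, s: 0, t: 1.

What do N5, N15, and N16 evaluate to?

N1 = p XOR s = 1 XOR 0 = 1
N2 = N1 NAND s = 1 NAND 0 = 1
N4 = s XOR t = 0 XOR 1 = 1
N5 = t XNOR N4 = 1 XNOR 1 = 1
N7 = N5 NAND N2 = 1 NAND 1 = 0
N10 = N7 OR N1 = 0 OR 1 = 1
N11 = N10 NAND r = 1 NAND 1 = 0
N12 = N2 AND N5 = 1 AND 1 = 1
N15 = N11 XNOR t = 0 XNOR 1 = 0
N16 = N12 OR q OR N10 = 1 OR 1 OR 1 = 1

N5 = 1  N15 = 0  N16 = 1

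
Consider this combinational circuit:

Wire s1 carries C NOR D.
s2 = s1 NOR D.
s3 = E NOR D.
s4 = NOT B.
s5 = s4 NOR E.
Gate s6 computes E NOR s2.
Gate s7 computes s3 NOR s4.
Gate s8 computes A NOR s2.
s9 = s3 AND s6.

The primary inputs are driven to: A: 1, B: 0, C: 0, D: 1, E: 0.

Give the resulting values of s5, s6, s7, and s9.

s5 = 0, s6 = 1, s7 = 0, s9 = 0

s1 = C NOR D = 0 NOR 1 = 0
s2 = s1 NOR D = 0 NOR 1 = 0
s3 = E NOR D = 0 NOR 1 = 0
s4 = NOT B = NOT 0 = 1
s5 = s4 NOR E = 1 NOR 0 = 0
s6 = E NOR s2 = 0 NOR 0 = 1
s7 = s3 NOR s4 = 0 NOR 1 = 0
s9 = s3 AND s6 = 0 AND 1 = 0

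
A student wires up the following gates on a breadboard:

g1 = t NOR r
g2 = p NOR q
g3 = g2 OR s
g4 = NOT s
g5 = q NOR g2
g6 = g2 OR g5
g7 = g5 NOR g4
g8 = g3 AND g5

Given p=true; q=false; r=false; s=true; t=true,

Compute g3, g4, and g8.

g2 = p NOR q = true NOR false = false
g3 = g2 OR s = false OR true = true
g4 = NOT s = NOT true = false
g5 = q NOR g2 = false NOR false = true
g8 = g3 AND g5 = true AND true = true

g3 = true, g4 = false, g8 = true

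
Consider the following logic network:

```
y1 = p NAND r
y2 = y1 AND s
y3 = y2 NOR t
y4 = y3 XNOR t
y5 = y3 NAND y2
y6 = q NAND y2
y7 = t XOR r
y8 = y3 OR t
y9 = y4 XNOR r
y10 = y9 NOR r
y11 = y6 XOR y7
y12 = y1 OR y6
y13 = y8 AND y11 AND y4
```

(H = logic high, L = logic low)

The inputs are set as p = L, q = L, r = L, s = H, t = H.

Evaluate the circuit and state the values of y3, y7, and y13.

y3 = L, y7 = H, y13 = L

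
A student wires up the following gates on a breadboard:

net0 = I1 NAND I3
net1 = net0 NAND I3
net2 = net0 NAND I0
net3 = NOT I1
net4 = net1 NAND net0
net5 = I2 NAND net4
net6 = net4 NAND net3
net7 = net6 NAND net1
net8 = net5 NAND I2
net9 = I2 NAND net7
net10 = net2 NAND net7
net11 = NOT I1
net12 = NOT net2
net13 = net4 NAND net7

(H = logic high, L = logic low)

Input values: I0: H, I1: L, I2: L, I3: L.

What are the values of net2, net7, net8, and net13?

net0 = I1 NAND I3 = L NAND L = H
net1 = net0 NAND I3 = H NAND L = H
net2 = net0 NAND I0 = H NAND H = L
net3 = NOT I1 = NOT L = H
net4 = net1 NAND net0 = H NAND H = L
net5 = I2 NAND net4 = L NAND L = H
net6 = net4 NAND net3 = L NAND H = H
net7 = net6 NAND net1 = H NAND H = L
net8 = net5 NAND I2 = H NAND L = H
net13 = net4 NAND net7 = L NAND L = H

net2 = L; net7 = L; net8 = H; net13 = H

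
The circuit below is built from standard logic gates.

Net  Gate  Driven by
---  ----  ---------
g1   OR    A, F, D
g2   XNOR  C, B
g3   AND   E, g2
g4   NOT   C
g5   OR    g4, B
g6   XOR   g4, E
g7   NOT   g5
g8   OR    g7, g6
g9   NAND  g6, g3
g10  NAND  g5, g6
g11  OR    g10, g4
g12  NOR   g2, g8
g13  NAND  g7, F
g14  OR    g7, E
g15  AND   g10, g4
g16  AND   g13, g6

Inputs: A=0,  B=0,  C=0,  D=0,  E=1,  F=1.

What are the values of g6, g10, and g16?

g6 = 0; g10 = 1; g16 = 0

g4 = NOT C = NOT 0 = 1
g5 = g4 OR B = 1 OR 0 = 1
g6 = g4 XOR E = 1 XOR 1 = 0
g7 = NOT g5 = NOT 1 = 0
g10 = g5 NAND g6 = 1 NAND 0 = 1
g13 = g7 NAND F = 0 NAND 1 = 1
g16 = g13 AND g6 = 1 AND 0 = 0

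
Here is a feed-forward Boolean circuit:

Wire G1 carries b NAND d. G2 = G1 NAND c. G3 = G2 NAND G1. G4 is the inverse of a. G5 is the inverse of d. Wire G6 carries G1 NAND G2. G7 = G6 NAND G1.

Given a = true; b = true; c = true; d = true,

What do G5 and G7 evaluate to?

G5 = false  G7 = true

G1 = b NAND d = true NAND true = false
G2 = G1 NAND c = false NAND true = true
G5 = NOT d = NOT true = false
G6 = G1 NAND G2 = false NAND true = true
G7 = G6 NAND G1 = true NAND false = true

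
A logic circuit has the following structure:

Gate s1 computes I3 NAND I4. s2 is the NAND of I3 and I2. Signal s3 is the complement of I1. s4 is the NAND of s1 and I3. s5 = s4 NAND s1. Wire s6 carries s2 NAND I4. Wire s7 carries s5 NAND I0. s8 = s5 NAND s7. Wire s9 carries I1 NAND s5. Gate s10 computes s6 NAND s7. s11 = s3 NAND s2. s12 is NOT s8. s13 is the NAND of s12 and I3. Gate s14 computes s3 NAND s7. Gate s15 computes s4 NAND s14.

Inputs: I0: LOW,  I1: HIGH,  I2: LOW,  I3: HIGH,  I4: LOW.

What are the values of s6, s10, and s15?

s1 = I3 NAND I4 = HIGH NAND LOW = HIGH
s2 = I3 NAND I2 = HIGH NAND LOW = HIGH
s3 = NOT I1 = NOT HIGH = LOW
s4 = s1 NAND I3 = HIGH NAND HIGH = LOW
s5 = s4 NAND s1 = LOW NAND HIGH = HIGH
s6 = s2 NAND I4 = HIGH NAND LOW = HIGH
s7 = s5 NAND I0 = HIGH NAND LOW = HIGH
s10 = s6 NAND s7 = HIGH NAND HIGH = LOW
s14 = s3 NAND s7 = LOW NAND HIGH = HIGH
s15 = s4 NAND s14 = LOW NAND HIGH = HIGH

s6 = HIGH; s10 = LOW; s15 = HIGH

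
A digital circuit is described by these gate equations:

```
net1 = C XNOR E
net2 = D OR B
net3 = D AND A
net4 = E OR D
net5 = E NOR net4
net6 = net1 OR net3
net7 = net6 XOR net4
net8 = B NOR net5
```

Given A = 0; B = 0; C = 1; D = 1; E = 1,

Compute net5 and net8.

net5 = 0  net8 = 1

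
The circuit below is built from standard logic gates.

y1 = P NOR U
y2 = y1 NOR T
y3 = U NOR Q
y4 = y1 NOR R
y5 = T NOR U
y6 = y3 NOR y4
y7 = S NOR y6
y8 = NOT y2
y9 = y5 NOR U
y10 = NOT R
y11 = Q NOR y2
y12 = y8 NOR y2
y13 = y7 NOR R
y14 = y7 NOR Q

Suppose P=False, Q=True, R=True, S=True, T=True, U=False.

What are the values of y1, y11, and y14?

y1 = P NOR U = False NOR False = True
y2 = y1 NOR T = True NOR True = False
y3 = U NOR Q = False NOR True = False
y4 = y1 NOR R = True NOR True = False
y6 = y3 NOR y4 = False NOR False = True
y7 = S NOR y6 = True NOR True = False
y11 = Q NOR y2 = True NOR False = False
y14 = y7 NOR Q = False NOR True = False

y1 = True, y11 = False, y14 = False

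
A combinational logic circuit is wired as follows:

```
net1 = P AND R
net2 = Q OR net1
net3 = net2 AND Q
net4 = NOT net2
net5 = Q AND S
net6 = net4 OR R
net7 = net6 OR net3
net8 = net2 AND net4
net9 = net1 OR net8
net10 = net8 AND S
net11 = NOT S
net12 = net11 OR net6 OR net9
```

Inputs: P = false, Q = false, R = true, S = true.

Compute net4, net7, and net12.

net1 = P AND R = false AND true = false
net2 = Q OR net1 = false OR false = false
net3 = net2 AND Q = false AND false = false
net4 = NOT net2 = NOT false = true
net6 = net4 OR R = true OR true = true
net7 = net6 OR net3 = true OR false = true
net8 = net2 AND net4 = false AND true = false
net9 = net1 OR net8 = false OR false = false
net11 = NOT S = NOT true = false
net12 = net11 OR net6 OR net9 = false OR true OR false = true

net4 = true; net7 = true; net12 = true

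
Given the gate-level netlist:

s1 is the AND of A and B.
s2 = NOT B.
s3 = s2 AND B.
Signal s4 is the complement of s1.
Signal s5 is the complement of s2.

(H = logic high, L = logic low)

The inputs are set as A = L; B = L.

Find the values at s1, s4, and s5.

s1 = A AND B = L AND L = L
s2 = NOT B = NOT L = H
s4 = NOT s1 = NOT L = H
s5 = NOT s2 = NOT H = L

s1 = L; s4 = H; s5 = L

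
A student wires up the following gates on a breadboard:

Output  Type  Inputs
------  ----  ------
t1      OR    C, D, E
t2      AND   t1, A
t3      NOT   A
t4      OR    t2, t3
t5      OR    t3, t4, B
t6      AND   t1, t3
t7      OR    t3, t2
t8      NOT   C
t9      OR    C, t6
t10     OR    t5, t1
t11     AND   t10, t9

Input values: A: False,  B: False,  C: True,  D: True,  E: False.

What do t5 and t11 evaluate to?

t1 = C OR D OR E = True OR True OR False = True
t2 = t1 AND A = True AND False = False
t3 = NOT A = NOT False = True
t4 = t2 OR t3 = False OR True = True
t5 = t3 OR t4 OR B = True OR True OR False = True
t6 = t1 AND t3 = True AND True = True
t9 = C OR t6 = True OR True = True
t10 = t5 OR t1 = True OR True = True
t11 = t10 AND t9 = True AND True = True

t5 = True, t11 = True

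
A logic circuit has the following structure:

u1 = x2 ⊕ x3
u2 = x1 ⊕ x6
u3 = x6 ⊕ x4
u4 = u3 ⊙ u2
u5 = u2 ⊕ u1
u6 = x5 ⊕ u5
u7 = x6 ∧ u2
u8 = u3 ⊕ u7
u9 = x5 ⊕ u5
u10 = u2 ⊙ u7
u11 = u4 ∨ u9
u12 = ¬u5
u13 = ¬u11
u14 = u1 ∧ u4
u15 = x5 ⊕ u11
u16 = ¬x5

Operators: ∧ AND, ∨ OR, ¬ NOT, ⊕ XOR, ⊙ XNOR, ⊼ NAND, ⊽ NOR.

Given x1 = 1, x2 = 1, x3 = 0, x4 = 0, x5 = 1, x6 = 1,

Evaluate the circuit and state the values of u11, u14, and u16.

u1 = x2 XOR x3 = 1 XOR 0 = 1
u2 = x1 XOR x6 = 1 XOR 1 = 0
u3 = x6 XOR x4 = 1 XOR 0 = 1
u4 = u3 XNOR u2 = 1 XNOR 0 = 0
u5 = u2 XOR u1 = 0 XOR 1 = 1
u9 = x5 XOR u5 = 1 XOR 1 = 0
u11 = u4 OR u9 = 0 OR 0 = 0
u14 = u1 AND u4 = 1 AND 0 = 0
u16 = NOT x5 = NOT 1 = 0

u11 = 0; u14 = 0; u16 = 0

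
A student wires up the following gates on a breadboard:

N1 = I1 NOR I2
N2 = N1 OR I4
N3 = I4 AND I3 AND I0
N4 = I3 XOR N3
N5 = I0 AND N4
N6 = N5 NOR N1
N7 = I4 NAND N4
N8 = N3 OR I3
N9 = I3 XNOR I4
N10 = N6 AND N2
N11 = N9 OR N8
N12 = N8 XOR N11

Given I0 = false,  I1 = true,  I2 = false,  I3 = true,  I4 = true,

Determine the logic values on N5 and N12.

N3 = I4 AND I3 AND I0 = true AND true AND false = false
N4 = I3 XOR N3 = true XOR false = true
N5 = I0 AND N4 = false AND true = false
N8 = N3 OR I3 = false OR true = true
N9 = I3 XNOR I4 = true XNOR true = true
N11 = N9 OR N8 = true OR true = true
N12 = N8 XOR N11 = true XOR true = false

N5 = false, N12 = false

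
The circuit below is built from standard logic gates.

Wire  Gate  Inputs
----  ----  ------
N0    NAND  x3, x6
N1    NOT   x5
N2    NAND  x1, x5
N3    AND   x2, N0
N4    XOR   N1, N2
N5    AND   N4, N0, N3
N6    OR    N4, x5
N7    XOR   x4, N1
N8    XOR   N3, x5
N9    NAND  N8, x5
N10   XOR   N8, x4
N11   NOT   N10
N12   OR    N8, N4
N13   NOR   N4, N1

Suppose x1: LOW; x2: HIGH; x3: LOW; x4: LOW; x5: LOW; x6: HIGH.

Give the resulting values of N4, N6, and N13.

N1 = NOT x5 = NOT LOW = HIGH
N2 = x1 NAND x5 = LOW NAND LOW = HIGH
N4 = N1 XOR N2 = HIGH XOR HIGH = LOW
N6 = N4 OR x5 = LOW OR LOW = LOW
N13 = N4 NOR N1 = LOW NOR HIGH = LOW

N4 = LOW; N6 = LOW; N13 = LOW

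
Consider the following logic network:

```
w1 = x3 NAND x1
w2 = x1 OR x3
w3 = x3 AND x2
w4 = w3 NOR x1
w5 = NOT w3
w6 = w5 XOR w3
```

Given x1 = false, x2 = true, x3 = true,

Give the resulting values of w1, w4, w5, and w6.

w1 = true, w4 = false, w5 = false, w6 = true

w1 = x3 NAND x1 = true NAND false = true
w3 = x3 AND x2 = true AND true = true
w4 = w3 NOR x1 = true NOR false = false
w5 = NOT w3 = NOT true = false
w6 = w5 XOR w3 = false XOR true = true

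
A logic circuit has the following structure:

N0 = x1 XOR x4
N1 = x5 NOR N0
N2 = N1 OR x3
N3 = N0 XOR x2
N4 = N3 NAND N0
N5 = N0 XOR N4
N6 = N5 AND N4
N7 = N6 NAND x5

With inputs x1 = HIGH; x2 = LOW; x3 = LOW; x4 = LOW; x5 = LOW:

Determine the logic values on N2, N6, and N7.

N2 = LOW; N6 = LOW; N7 = HIGH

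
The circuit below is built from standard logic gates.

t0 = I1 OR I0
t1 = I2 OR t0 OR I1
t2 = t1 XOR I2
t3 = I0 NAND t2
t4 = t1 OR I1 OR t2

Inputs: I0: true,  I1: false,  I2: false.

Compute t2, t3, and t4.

t2 = true, t3 = false, t4 = true

t0 = I1 OR I0 = false OR true = true
t1 = I2 OR t0 OR I1 = false OR true OR false = true
t2 = t1 XOR I2 = true XOR false = true
t3 = I0 NAND t2 = true NAND true = false
t4 = t1 OR I1 OR t2 = true OR false OR true = true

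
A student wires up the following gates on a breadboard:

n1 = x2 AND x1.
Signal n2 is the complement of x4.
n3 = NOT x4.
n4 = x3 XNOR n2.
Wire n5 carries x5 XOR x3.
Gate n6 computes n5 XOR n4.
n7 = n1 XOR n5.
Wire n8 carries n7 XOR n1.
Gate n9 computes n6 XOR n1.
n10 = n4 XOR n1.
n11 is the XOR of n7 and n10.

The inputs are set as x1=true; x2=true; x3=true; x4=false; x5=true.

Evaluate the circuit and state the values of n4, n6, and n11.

n1 = x2 AND x1 = true AND true = true
n2 = NOT x4 = NOT false = true
n4 = x3 XNOR n2 = true XNOR true = true
n5 = x5 XOR x3 = true XOR true = false
n6 = n5 XOR n4 = false XOR true = true
n7 = n1 XOR n5 = true XOR false = true
n10 = n4 XOR n1 = true XOR true = false
n11 = n7 XOR n10 = true XOR false = true

n4 = true  n6 = true  n11 = true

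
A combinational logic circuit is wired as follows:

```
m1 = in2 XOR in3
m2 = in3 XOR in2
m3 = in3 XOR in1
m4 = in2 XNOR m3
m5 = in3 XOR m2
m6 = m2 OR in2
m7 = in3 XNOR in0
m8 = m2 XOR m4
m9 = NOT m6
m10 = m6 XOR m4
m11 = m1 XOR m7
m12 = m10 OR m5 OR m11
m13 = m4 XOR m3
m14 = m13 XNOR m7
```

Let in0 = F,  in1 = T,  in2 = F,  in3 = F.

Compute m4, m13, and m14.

m4 = F, m13 = T, m14 = T

m3 = in3 XOR in1 = F XOR T = T
m4 = in2 XNOR m3 = F XNOR T = F
m7 = in3 XNOR in0 = F XNOR F = T
m13 = m4 XOR m3 = F XOR T = T
m14 = m13 XNOR m7 = T XNOR T = T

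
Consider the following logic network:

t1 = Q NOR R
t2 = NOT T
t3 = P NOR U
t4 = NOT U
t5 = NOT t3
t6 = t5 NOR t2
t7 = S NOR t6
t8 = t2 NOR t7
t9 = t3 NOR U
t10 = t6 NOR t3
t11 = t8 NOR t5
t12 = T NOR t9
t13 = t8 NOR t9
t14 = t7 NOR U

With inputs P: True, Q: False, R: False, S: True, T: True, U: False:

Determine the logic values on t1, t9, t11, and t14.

t1 = True  t9 = True  t11 = False  t14 = True

t1 = Q NOR R = False NOR False = True
t2 = NOT T = NOT True = False
t3 = P NOR U = True NOR False = False
t5 = NOT t3 = NOT False = True
t6 = t5 NOR t2 = True NOR False = False
t7 = S NOR t6 = True NOR False = False
t8 = t2 NOR t7 = False NOR False = True
t9 = t3 NOR U = False NOR False = True
t11 = t8 NOR t5 = True NOR True = False
t14 = t7 NOR U = False NOR False = True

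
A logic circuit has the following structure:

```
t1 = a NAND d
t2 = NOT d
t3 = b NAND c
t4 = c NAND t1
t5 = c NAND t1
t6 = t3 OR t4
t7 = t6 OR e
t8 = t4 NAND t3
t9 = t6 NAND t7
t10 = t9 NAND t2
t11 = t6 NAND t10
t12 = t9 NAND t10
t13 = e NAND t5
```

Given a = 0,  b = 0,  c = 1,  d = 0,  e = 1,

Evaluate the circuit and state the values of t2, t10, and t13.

t1 = a NAND d = 0 NAND 0 = 1
t2 = NOT d = NOT 0 = 1
t3 = b NAND c = 0 NAND 1 = 1
t4 = c NAND t1 = 1 NAND 1 = 0
t5 = c NAND t1 = 1 NAND 1 = 0
t6 = t3 OR t4 = 1 OR 0 = 1
t7 = t6 OR e = 1 OR 1 = 1
t9 = t6 NAND t7 = 1 NAND 1 = 0
t10 = t9 NAND t2 = 0 NAND 1 = 1
t13 = e NAND t5 = 1 NAND 0 = 1

t2 = 1  t10 = 1  t13 = 1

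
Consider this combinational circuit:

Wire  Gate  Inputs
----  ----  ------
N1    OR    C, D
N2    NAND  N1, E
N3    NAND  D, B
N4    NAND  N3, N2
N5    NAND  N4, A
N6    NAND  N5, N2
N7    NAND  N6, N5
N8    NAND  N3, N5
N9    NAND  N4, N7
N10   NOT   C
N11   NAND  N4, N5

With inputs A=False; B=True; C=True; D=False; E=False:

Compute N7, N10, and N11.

N7 = True; N10 = False; N11 = True

N1 = C OR D = True OR False = True
N2 = N1 NAND E = True NAND False = True
N3 = D NAND B = False NAND True = True
N4 = N3 NAND N2 = True NAND True = False
N5 = N4 NAND A = False NAND False = True
N6 = N5 NAND N2 = True NAND True = False
N7 = N6 NAND N5 = False NAND True = True
N10 = NOT C = NOT True = False
N11 = N4 NAND N5 = False NAND True = True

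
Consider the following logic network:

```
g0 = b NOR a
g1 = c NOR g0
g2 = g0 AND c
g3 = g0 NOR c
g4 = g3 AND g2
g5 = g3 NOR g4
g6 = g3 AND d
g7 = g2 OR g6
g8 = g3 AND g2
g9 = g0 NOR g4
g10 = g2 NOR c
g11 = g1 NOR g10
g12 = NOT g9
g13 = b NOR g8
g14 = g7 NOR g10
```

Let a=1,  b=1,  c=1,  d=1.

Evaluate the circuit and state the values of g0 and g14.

g0 = b NOR a = 1 NOR 1 = 0
g2 = g0 AND c = 0 AND 1 = 0
g3 = g0 NOR c = 0 NOR 1 = 0
g6 = g3 AND d = 0 AND 1 = 0
g7 = g2 OR g6 = 0 OR 0 = 0
g10 = g2 NOR c = 0 NOR 1 = 0
g14 = g7 NOR g10 = 0 NOR 0 = 1

g0 = 0; g14 = 1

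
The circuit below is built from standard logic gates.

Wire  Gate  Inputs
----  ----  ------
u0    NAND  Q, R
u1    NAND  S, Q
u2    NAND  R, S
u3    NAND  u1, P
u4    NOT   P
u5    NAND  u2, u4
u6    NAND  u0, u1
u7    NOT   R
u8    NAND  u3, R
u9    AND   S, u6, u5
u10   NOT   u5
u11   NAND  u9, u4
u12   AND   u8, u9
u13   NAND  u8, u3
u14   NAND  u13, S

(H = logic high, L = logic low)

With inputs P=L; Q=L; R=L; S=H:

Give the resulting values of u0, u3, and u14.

u0 = Q NAND R = L NAND L = H
u1 = S NAND Q = H NAND L = H
u3 = u1 NAND P = H NAND L = H
u8 = u3 NAND R = H NAND L = H
u13 = u8 NAND u3 = H NAND H = L
u14 = u13 NAND S = L NAND H = H

u0 = H; u3 = H; u14 = H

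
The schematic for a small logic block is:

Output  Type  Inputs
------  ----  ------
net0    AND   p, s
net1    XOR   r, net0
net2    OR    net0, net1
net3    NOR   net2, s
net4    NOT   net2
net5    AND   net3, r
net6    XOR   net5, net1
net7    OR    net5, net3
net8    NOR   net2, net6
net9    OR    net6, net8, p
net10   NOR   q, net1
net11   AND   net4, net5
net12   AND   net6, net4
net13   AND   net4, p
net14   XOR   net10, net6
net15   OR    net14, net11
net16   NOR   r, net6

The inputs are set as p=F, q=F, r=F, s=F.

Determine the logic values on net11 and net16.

net11 = F, net16 = T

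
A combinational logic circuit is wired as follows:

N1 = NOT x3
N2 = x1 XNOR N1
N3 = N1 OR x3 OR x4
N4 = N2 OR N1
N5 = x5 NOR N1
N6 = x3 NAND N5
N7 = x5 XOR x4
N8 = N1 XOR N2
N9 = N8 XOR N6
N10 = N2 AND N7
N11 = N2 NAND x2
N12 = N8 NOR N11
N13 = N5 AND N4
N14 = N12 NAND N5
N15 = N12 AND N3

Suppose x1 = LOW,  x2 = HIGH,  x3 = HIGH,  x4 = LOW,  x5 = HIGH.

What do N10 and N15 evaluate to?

N1 = NOT x3 = NOT HIGH = LOW
N2 = x1 XNOR N1 = LOW XNOR LOW = HIGH
N3 = N1 OR x3 OR x4 = LOW OR HIGH OR LOW = HIGH
N7 = x5 XOR x4 = HIGH XOR LOW = HIGH
N8 = N1 XOR N2 = LOW XOR HIGH = HIGH
N10 = N2 AND N7 = HIGH AND HIGH = HIGH
N11 = N2 NAND x2 = HIGH NAND HIGH = LOW
N12 = N8 NOR N11 = HIGH NOR LOW = LOW
N15 = N12 AND N3 = LOW AND HIGH = LOW

N10 = HIGH; N15 = LOW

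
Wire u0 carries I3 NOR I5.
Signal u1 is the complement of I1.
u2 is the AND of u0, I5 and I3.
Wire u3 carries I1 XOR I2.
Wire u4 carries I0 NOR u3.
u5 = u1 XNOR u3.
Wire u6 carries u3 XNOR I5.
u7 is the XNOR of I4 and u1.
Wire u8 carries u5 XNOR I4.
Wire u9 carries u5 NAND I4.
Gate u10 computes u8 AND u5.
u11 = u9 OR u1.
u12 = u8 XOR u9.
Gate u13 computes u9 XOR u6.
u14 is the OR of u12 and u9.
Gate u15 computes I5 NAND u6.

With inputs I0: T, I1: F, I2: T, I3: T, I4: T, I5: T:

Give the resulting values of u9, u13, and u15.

u9 = F  u13 = T  u15 = F

u1 = NOT I1 = NOT F = T
u3 = I1 XOR I2 = F XOR T = T
u5 = u1 XNOR u3 = T XNOR T = T
u6 = u3 XNOR I5 = T XNOR T = T
u9 = u5 NAND I4 = T NAND T = F
u13 = u9 XOR u6 = F XOR T = T
u15 = I5 NAND u6 = T NAND T = F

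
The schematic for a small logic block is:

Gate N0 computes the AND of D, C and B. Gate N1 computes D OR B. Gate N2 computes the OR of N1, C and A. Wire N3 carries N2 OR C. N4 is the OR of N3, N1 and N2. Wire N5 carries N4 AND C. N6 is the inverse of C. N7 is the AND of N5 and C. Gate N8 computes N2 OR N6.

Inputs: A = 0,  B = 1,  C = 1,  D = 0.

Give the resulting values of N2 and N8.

N1 = D OR B = 0 OR 1 = 1
N2 = N1 OR C OR A = 1 OR 1 OR 0 = 1
N6 = NOT C = NOT 1 = 0
N8 = N2 OR N6 = 1 OR 0 = 1

N2 = 1, N8 = 1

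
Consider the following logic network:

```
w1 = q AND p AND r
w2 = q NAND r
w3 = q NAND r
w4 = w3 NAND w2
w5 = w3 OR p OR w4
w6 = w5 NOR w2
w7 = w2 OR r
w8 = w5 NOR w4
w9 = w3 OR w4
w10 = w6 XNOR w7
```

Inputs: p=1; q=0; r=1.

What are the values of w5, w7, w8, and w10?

w5 = 1, w7 = 1, w8 = 0, w10 = 0

w2 = q NAND r = 0 NAND 1 = 1
w3 = q NAND r = 0 NAND 1 = 1
w4 = w3 NAND w2 = 1 NAND 1 = 0
w5 = w3 OR p OR w4 = 1 OR 1 OR 0 = 1
w6 = w5 NOR w2 = 1 NOR 1 = 0
w7 = w2 OR r = 1 OR 1 = 1
w8 = w5 NOR w4 = 1 NOR 0 = 0
w10 = w6 XNOR w7 = 0 XNOR 1 = 0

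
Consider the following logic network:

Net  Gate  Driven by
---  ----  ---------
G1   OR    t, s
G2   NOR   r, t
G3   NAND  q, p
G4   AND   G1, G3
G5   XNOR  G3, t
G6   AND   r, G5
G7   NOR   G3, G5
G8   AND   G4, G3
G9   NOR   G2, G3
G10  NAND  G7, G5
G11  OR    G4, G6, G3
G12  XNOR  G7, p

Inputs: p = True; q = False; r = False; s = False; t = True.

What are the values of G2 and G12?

G2 = False, G12 = False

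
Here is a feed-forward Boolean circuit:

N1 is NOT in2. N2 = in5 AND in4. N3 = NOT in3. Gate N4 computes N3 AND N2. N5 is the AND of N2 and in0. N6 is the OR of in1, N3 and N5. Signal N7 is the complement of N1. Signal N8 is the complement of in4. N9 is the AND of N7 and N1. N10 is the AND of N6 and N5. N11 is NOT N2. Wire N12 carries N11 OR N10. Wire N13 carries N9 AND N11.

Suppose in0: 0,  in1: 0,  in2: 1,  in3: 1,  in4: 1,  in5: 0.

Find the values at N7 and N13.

N7 = 1, N13 = 0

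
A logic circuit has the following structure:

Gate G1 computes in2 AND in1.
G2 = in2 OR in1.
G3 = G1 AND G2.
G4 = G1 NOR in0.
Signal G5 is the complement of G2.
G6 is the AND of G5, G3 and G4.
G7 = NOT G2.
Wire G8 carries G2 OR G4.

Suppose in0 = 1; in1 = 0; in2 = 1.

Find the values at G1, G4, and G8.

G1 = in2 AND in1 = 1 AND 0 = 0
G2 = in2 OR in1 = 1 OR 0 = 1
G4 = G1 NOR in0 = 0 NOR 1 = 0
G8 = G2 OR G4 = 1 OR 0 = 1

G1 = 0; G4 = 0; G8 = 1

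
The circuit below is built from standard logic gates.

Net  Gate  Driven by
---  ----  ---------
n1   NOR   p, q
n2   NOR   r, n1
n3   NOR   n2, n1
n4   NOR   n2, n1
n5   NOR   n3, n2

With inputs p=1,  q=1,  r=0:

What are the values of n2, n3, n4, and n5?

n2 = 1, n3 = 0, n4 = 0, n5 = 0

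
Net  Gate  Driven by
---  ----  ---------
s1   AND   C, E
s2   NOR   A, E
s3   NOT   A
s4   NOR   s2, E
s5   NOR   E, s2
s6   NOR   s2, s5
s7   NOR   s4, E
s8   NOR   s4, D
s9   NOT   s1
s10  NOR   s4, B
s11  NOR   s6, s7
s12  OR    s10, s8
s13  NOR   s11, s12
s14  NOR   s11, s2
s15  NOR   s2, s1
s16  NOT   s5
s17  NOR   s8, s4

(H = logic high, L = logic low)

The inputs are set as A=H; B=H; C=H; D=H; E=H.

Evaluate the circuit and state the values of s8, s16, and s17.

s2 = A NOR E = H NOR H = L
s4 = s2 NOR E = L NOR H = L
s5 = E NOR s2 = H NOR L = L
s8 = s4 NOR D = L NOR H = L
s16 = NOT s5 = NOT L = H
s17 = s8 NOR s4 = L NOR L = H

s8 = L, s16 = H, s17 = H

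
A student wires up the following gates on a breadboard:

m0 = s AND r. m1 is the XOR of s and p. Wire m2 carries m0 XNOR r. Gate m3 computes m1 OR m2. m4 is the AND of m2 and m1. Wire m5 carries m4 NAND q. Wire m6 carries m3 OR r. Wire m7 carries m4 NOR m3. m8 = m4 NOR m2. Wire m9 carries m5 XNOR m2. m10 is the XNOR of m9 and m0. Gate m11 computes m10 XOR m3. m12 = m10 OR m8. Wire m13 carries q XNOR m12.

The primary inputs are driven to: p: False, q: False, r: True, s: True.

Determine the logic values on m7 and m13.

m7 = False  m13 = False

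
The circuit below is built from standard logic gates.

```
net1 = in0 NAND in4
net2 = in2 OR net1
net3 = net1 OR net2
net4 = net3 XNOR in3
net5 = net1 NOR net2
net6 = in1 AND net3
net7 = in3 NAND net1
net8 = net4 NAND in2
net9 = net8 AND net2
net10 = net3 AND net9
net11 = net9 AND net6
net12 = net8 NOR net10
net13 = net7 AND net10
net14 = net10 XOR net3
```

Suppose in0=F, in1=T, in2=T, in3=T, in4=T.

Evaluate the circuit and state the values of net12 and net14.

net12 = T; net14 = T

net1 = in0 NAND in4 = F NAND T = T
net2 = in2 OR net1 = T OR T = T
net3 = net1 OR net2 = T OR T = T
net4 = net3 XNOR in3 = T XNOR T = T
net8 = net4 NAND in2 = T NAND T = F
net9 = net8 AND net2 = F AND T = F
net10 = net3 AND net9 = T AND F = F
net12 = net8 NOR net10 = F NOR F = T
net14 = net10 XOR net3 = F XOR T = T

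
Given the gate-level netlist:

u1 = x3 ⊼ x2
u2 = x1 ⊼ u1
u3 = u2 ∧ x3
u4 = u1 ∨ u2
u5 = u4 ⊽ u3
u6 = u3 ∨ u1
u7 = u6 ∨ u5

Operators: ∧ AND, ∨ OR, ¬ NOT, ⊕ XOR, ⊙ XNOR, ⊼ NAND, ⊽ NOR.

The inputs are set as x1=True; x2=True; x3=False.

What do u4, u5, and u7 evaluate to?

u4 = True; u5 = False; u7 = True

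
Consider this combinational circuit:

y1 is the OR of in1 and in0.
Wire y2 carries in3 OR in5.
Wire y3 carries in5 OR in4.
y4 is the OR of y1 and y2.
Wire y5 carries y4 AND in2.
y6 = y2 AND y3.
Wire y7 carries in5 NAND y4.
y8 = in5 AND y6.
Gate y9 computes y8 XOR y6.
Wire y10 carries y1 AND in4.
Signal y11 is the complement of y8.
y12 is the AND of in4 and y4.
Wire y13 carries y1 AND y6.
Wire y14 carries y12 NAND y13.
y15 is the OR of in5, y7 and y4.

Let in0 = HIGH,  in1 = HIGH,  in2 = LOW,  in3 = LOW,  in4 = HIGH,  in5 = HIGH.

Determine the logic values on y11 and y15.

y1 = in1 OR in0 = HIGH OR HIGH = HIGH
y2 = in3 OR in5 = LOW OR HIGH = HIGH
y3 = in5 OR in4 = HIGH OR HIGH = HIGH
y4 = y1 OR y2 = HIGH OR HIGH = HIGH
y6 = y2 AND y3 = HIGH AND HIGH = HIGH
y7 = in5 NAND y4 = HIGH NAND HIGH = LOW
y8 = in5 AND y6 = HIGH AND HIGH = HIGH
y11 = NOT y8 = NOT HIGH = LOW
y15 = in5 OR y7 OR y4 = HIGH OR LOW OR HIGH = HIGH

y11 = LOW; y15 = HIGH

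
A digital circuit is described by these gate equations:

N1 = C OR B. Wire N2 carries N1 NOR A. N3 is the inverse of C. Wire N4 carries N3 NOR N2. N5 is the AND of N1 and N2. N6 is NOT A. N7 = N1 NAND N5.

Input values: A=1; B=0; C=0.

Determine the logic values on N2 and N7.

N1 = C OR B = 0 OR 0 = 0
N2 = N1 NOR A = 0 NOR 1 = 0
N5 = N1 AND N2 = 0 AND 0 = 0
N7 = N1 NAND N5 = 0 NAND 0 = 1

N2 = 0, N7 = 1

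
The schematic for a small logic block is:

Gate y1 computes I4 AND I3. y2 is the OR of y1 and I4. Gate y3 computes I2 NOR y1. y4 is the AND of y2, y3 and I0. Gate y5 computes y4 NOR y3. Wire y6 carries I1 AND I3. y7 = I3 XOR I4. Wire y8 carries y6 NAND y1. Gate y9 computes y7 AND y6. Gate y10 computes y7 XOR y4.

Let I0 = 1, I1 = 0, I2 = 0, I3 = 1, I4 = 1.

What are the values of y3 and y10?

y3 = 0, y10 = 0

y1 = I4 AND I3 = 1 AND 1 = 1
y2 = y1 OR I4 = 1 OR 1 = 1
y3 = I2 NOR y1 = 0 NOR 1 = 0
y4 = y2 AND y3 AND I0 = 1 AND 0 AND 1 = 0
y7 = I3 XOR I4 = 1 XOR 1 = 0
y10 = y7 XOR y4 = 0 XOR 0 = 0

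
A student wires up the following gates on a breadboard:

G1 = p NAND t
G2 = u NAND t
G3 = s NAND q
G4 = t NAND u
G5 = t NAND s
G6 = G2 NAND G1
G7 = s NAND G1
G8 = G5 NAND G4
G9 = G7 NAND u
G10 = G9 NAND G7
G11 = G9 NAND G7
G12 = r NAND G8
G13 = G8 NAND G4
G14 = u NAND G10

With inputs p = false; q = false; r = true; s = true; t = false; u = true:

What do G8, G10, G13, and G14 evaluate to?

G1 = p NAND t = false NAND false = true
G4 = t NAND u = false NAND true = true
G5 = t NAND s = false NAND true = true
G7 = s NAND G1 = true NAND true = false
G8 = G5 NAND G4 = true NAND true = false
G9 = G7 NAND u = false NAND true = true
G10 = G9 NAND G7 = true NAND false = true
G13 = G8 NAND G4 = false NAND true = true
G14 = u NAND G10 = true NAND true = false

G8 = false; G10 = true; G13 = true; G14 = false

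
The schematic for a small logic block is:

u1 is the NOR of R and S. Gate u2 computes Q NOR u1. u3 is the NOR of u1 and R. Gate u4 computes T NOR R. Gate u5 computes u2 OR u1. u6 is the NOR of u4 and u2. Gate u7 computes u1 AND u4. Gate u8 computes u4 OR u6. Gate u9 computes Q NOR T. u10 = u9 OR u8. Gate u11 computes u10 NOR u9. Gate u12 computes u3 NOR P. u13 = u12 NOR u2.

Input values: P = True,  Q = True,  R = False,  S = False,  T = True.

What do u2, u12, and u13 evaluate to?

u2 = False; u12 = False; u13 = True

u1 = R NOR S = False NOR False = True
u2 = Q NOR u1 = True NOR True = False
u3 = u1 NOR R = True NOR False = False
u12 = u3 NOR P = False NOR True = False
u13 = u12 NOR u2 = False NOR False = True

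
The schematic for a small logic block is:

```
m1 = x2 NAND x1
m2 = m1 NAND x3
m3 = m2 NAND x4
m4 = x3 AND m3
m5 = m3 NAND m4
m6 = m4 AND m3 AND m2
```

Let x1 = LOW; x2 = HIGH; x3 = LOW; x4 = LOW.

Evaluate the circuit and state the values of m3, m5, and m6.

m1 = x2 NAND x1 = HIGH NAND LOW = HIGH
m2 = m1 NAND x3 = HIGH NAND LOW = HIGH
m3 = m2 NAND x4 = HIGH NAND LOW = HIGH
m4 = x3 AND m3 = LOW AND HIGH = LOW
m5 = m3 NAND m4 = HIGH NAND LOW = HIGH
m6 = m4 AND m3 AND m2 = LOW AND HIGH AND HIGH = LOW

m3 = HIGH; m5 = HIGH; m6 = LOW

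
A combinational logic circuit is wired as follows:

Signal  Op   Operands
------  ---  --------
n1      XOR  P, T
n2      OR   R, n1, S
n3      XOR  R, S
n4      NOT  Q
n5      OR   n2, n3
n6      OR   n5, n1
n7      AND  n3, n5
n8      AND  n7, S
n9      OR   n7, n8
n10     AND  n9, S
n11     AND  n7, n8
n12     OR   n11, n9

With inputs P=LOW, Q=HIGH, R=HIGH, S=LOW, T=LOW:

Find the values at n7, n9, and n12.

n1 = P XOR T = LOW XOR LOW = LOW
n2 = R OR n1 OR S = HIGH OR LOW OR LOW = HIGH
n3 = R XOR S = HIGH XOR LOW = HIGH
n5 = n2 OR n3 = HIGH OR HIGH = HIGH
n7 = n3 AND n5 = HIGH AND HIGH = HIGH
n8 = n7 AND S = HIGH AND LOW = LOW
n9 = n7 OR n8 = HIGH OR LOW = HIGH
n11 = n7 AND n8 = HIGH AND LOW = LOW
n12 = n11 OR n9 = LOW OR HIGH = HIGH

n7 = HIGH  n9 = HIGH  n12 = HIGH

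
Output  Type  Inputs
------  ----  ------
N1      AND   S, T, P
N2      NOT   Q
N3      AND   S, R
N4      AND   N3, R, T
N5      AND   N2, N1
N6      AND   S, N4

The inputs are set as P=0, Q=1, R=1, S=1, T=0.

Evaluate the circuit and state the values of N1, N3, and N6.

N1 = 0, N3 = 1, N6 = 0

N1 = S AND T AND P = 1 AND 0 AND 0 = 0
N3 = S AND R = 1 AND 1 = 1
N4 = N3 AND R AND T = 1 AND 1 AND 0 = 0
N6 = S AND N4 = 1 AND 0 = 0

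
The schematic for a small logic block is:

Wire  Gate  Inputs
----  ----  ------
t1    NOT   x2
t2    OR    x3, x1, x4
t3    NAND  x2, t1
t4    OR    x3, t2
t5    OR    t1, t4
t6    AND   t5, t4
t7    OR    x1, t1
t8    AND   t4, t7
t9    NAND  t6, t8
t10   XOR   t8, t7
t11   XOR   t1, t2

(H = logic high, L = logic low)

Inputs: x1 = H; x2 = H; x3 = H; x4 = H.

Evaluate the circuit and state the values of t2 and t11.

t2 = H, t11 = H

t1 = NOT x2 = NOT H = L
t2 = x3 OR x1 OR x4 = H OR H OR H = H
t11 = t1 XOR t2 = L XOR H = H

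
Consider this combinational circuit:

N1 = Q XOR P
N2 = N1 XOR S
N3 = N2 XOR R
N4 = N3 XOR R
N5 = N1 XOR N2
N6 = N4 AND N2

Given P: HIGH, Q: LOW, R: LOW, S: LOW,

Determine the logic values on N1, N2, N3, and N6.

N1 = Q XOR P = LOW XOR HIGH = HIGH
N2 = N1 XOR S = HIGH XOR LOW = HIGH
N3 = N2 XOR R = HIGH XOR LOW = HIGH
N4 = N3 XOR R = HIGH XOR LOW = HIGH
N6 = N4 AND N2 = HIGH AND HIGH = HIGH

N1 = HIGH; N2 = HIGH; N3 = HIGH; N6 = HIGH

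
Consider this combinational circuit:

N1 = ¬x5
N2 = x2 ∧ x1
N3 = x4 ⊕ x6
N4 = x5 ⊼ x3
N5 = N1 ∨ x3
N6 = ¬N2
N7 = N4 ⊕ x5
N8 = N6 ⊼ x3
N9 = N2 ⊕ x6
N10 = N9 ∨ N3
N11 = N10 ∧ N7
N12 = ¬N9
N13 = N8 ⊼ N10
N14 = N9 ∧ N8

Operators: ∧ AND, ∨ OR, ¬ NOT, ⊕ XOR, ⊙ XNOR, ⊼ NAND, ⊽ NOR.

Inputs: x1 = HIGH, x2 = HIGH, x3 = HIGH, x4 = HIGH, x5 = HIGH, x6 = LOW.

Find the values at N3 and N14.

N3 = HIGH, N14 = HIGH

N2 = x2 AND x1 = HIGH AND HIGH = HIGH
N3 = x4 XOR x6 = HIGH XOR LOW = HIGH
N6 = NOT N2 = NOT HIGH = LOW
N8 = N6 NAND x3 = LOW NAND HIGH = HIGH
N9 = N2 XOR x6 = HIGH XOR LOW = HIGH
N14 = N9 AND N8 = HIGH AND HIGH = HIGH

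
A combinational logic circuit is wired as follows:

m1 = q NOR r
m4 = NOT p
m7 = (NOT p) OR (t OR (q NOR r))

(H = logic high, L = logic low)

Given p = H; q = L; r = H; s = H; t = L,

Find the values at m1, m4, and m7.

m1 = L; m4 = L; m7 = L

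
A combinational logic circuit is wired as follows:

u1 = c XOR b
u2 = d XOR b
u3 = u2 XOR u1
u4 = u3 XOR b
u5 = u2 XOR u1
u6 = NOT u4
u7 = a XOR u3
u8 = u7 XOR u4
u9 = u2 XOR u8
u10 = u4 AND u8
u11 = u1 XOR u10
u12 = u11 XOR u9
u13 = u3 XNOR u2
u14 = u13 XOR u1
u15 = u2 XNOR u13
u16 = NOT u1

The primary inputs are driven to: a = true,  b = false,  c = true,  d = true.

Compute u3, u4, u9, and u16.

u1 = c XOR b = true XOR false = true
u2 = d XOR b = true XOR false = true
u3 = u2 XOR u1 = true XOR true = false
u4 = u3 XOR b = false XOR false = false
u7 = a XOR u3 = true XOR false = true
u8 = u7 XOR u4 = true XOR false = true
u9 = u2 XOR u8 = true XOR true = false
u16 = NOT u1 = NOT true = false

u3 = false, u4 = false, u9 = false, u16 = false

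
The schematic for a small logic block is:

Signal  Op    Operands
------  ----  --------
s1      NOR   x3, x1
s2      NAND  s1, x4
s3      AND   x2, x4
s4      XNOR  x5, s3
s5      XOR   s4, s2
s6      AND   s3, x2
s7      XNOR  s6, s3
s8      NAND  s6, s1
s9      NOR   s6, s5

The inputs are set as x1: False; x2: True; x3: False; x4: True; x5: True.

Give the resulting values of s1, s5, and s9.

s1 = x3 NOR x1 = False NOR False = True
s2 = s1 NAND x4 = True NAND True = False
s3 = x2 AND x4 = True AND True = True
s4 = x5 XNOR s3 = True XNOR True = True
s5 = s4 XOR s2 = True XOR False = True
s6 = s3 AND x2 = True AND True = True
s9 = s6 NOR s5 = True NOR True = False

s1 = True; s5 = True; s9 = False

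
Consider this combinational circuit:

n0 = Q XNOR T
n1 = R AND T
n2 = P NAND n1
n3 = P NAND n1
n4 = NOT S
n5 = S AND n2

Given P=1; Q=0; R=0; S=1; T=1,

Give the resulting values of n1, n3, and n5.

n1 = 0; n3 = 1; n5 = 1

n1 = R AND T = 0 AND 1 = 0
n2 = P NAND n1 = 1 NAND 0 = 1
n3 = P NAND n1 = 1 NAND 0 = 1
n5 = S AND n2 = 1 AND 1 = 1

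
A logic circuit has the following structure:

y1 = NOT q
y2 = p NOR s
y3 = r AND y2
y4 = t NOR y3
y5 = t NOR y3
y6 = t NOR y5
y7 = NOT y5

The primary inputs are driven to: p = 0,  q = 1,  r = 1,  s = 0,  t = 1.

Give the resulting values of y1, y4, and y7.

y1 = 0  y4 = 0  y7 = 1

y1 = NOT q = NOT 1 = 0
y2 = p NOR s = 0 NOR 0 = 1
y3 = r AND y2 = 1 AND 1 = 1
y4 = t NOR y3 = 1 NOR 1 = 0
y5 = t NOR y3 = 1 NOR 1 = 0
y7 = NOT y5 = NOT 0 = 1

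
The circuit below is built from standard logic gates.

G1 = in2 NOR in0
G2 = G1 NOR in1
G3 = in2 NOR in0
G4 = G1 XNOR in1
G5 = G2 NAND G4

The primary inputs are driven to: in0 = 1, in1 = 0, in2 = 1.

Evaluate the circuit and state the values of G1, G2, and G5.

G1 = in2 NOR in0 = 1 NOR 1 = 0
G2 = G1 NOR in1 = 0 NOR 0 = 1
G4 = G1 XNOR in1 = 0 XNOR 0 = 1
G5 = G2 NAND G4 = 1 NAND 1 = 0

G1 = 0, G2 = 1, G5 = 0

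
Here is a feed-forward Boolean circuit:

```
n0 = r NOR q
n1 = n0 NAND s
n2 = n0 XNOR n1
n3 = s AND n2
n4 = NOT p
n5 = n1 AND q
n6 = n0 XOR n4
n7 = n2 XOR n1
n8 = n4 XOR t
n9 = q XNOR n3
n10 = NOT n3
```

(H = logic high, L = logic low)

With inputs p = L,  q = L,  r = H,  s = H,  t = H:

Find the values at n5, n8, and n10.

n5 = L, n8 = L, n10 = H

n0 = r NOR q = H NOR L = L
n1 = n0 NAND s = L NAND H = H
n2 = n0 XNOR n1 = L XNOR H = L
n3 = s AND n2 = H AND L = L
n4 = NOT p = NOT L = H
n5 = n1 AND q = H AND L = L
n8 = n4 XOR t = H XOR H = L
n10 = NOT n3 = NOT L = H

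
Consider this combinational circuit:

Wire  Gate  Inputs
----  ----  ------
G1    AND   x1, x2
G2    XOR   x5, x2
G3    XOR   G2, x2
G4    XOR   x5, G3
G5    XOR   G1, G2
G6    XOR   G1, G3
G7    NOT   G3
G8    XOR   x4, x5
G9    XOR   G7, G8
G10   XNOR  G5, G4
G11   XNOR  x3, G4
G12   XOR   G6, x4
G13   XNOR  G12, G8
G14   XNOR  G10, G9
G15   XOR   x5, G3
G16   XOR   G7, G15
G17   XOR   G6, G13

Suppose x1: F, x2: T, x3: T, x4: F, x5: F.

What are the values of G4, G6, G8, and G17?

G1 = x1 AND x2 = F AND T = F
G2 = x5 XOR x2 = F XOR T = T
G3 = G2 XOR x2 = T XOR T = F
G4 = x5 XOR G3 = F XOR F = F
G6 = G1 XOR G3 = F XOR F = F
G8 = x4 XOR x5 = F XOR F = F
G12 = G6 XOR x4 = F XOR F = F
G13 = G12 XNOR G8 = F XNOR F = T
G17 = G6 XOR G13 = F XOR T = T

G4 = F  G6 = F  G8 = F  G17 = T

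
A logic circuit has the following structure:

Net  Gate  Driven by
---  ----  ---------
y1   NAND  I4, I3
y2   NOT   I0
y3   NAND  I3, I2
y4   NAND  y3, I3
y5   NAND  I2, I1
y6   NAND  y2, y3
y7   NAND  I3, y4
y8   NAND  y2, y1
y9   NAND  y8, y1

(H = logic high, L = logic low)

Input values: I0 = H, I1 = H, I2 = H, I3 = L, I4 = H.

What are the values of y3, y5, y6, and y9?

y1 = I4 NAND I3 = H NAND L = H
y2 = NOT I0 = NOT H = L
y3 = I3 NAND I2 = L NAND H = H
y5 = I2 NAND I1 = H NAND H = L
y6 = y2 NAND y3 = L NAND H = H
y8 = y2 NAND y1 = L NAND H = H
y9 = y8 NAND y1 = H NAND H = L

y3 = H  y5 = L  y6 = H  y9 = L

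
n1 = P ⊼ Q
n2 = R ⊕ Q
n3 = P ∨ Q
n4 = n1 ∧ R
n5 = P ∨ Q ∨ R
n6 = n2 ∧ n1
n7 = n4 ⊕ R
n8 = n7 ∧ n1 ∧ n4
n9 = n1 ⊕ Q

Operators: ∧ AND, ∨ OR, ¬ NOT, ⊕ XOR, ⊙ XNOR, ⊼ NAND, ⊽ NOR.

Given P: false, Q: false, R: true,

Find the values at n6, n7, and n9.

n6 = true, n7 = false, n9 = true

n1 = P NAND Q = false NAND false = true
n2 = R XOR Q = true XOR false = true
n4 = n1 AND R = true AND true = true
n6 = n2 AND n1 = true AND true = true
n7 = n4 XOR R = true XOR true = false
n9 = n1 XOR Q = true XOR false = true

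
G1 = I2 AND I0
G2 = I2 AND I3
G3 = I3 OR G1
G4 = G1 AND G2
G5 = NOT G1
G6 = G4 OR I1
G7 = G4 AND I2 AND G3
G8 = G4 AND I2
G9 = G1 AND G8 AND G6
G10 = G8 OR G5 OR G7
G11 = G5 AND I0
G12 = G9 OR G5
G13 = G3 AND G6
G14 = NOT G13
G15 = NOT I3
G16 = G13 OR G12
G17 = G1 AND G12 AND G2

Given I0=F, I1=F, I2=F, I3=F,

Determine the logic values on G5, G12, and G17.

G1 = I2 AND I0 = F AND F = F
G2 = I2 AND I3 = F AND F = F
G4 = G1 AND G2 = F AND F = F
G5 = NOT G1 = NOT F = T
G6 = G4 OR I1 = F OR F = F
G8 = G4 AND I2 = F AND F = F
G9 = G1 AND G8 AND G6 = F AND F AND F = F
G12 = G9 OR G5 = F OR T = T
G17 = G1 AND G12 AND G2 = F AND T AND F = F

G5 = T, G12 = T, G17 = F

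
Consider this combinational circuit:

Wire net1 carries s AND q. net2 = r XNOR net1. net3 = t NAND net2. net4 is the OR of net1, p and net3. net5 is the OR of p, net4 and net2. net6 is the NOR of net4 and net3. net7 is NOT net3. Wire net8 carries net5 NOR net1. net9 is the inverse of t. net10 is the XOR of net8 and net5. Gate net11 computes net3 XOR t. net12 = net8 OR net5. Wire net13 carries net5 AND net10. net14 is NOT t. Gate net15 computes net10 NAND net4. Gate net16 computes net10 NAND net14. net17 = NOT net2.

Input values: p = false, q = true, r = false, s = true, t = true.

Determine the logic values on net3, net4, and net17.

net1 = s AND q = true AND true = true
net2 = r XNOR net1 = false XNOR true = false
net3 = t NAND net2 = true NAND false = true
net4 = net1 OR p OR net3 = true OR false OR true = true
net17 = NOT net2 = NOT false = true

net3 = true, net4 = true, net17 = true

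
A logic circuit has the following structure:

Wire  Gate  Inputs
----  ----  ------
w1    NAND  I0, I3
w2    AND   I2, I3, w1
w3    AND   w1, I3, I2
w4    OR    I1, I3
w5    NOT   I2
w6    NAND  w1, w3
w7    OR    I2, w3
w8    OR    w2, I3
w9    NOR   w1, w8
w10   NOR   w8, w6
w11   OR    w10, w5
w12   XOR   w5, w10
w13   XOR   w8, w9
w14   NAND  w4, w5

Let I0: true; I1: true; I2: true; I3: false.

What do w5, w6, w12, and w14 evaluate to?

w1 = I0 NAND I3 = true NAND false = true
w2 = I2 AND I3 AND w1 = true AND false AND true = false
w3 = w1 AND I3 AND I2 = true AND false AND true = false
w4 = I1 OR I3 = true OR false = true
w5 = NOT I2 = NOT true = false
w6 = w1 NAND w3 = true NAND false = true
w8 = w2 OR I3 = false OR false = false
w10 = w8 NOR w6 = false NOR true = false
w12 = w5 XOR w10 = false XOR false = false
w14 = w4 NAND w5 = true NAND false = true

w5 = false  w6 = true  w12 = false  w14 = true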